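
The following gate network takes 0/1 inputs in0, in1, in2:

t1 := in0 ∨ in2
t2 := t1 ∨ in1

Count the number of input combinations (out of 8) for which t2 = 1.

7

t2 = t1 ∨ in1 must be 1, so at least one of t1, in1 is 1.
Enumerating the 8 input combinations, 7 give t2 = 1 and 1 give t2 = 0.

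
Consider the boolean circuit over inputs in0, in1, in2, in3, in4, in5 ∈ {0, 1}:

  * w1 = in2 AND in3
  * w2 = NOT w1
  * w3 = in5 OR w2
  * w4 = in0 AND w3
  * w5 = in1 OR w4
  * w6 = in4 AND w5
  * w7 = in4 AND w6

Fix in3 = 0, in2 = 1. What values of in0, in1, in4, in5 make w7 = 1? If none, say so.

in0=0, in1=1, in4=1, in5=0

w7 = in4 AND w6 must be 1, so both in4 = 1 and w6 = 1.
Check with in3 = 0, in2 = 1 and in0=0, in1=1, in4=1, in5=0:
w1 = in2 AND in3 = 1 AND 0 = 0
w2 = NOT w1 = NOT 0 = 1
w3 = in5 OR w2 = 0 OR 1 = 1
w4 = in0 AND w3 = 0 AND 1 = 0
w5 = in1 OR w4 = 1 OR 0 = 1
w6 = in4 AND w5 = 1 AND 1 = 1
w7 = in4 AND w6 = 1 AND 1 = 1
So w7 = 1.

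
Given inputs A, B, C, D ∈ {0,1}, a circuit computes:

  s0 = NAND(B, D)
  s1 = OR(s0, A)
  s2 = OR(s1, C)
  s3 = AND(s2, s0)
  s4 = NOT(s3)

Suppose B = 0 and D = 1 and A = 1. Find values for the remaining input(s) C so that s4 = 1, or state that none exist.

With B = 0 and D = 1 and A = 1 fixed, none of the 2 settings of C give s4 = 1.
For example, with C=0:
s0 = NAND(B, D) = NAND(0, 1) = 1
s1 = OR(s0, A) = OR(1, 1) = 1
s2 = OR(s1, C) = OR(1, 0) = 1
s3 = AND(s2, s0) = AND(1, 1) = 1
s4 = NOT(s3) = NOT 1 = 0
giving s4 = 0 ≠ 1.

no solution exists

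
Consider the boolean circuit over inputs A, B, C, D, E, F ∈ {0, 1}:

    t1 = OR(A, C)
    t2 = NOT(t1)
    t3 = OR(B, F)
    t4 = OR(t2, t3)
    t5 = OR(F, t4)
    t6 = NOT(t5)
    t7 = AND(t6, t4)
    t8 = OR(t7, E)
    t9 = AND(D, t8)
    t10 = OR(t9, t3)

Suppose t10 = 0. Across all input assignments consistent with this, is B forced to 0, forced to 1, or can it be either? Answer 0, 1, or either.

0

t10 = OR(t9, t3) must be 0, so both t9 = 0 and t3 = 0.
Every assignment with t10 = 0 has B = 0; there are 12 such assignment(s).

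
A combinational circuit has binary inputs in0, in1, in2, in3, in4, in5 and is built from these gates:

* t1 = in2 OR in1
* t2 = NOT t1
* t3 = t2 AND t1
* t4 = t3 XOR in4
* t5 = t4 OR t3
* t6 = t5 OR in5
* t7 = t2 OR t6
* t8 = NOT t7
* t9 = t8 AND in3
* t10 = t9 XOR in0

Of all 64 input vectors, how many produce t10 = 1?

32

t10 = t9 XOR in0 must be 1, so t9 and in0 differ.
Enumerating the 64 input combinations, 32 give t10 = 1 and 32 give t10 = 0.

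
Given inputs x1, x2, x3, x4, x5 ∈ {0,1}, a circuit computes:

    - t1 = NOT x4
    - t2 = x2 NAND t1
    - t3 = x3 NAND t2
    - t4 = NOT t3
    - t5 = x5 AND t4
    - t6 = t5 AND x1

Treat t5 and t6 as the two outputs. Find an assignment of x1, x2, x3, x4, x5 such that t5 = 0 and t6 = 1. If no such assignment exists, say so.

Across all 32 input combinations, none give both t5 = 0 and t6 = 1.

no solution exists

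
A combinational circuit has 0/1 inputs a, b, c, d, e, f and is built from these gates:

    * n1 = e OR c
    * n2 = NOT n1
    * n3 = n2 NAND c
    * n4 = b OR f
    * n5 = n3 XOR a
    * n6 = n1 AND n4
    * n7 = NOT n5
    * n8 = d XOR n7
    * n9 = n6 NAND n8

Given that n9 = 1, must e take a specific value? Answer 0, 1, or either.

either

Both values of e occur among assignments with n9 = 1:
  e=0: a=0, b=0, c=0, d=0, e=0, f=0
  e=1: a=0, b=0, c=0, d=0, e=1, f=0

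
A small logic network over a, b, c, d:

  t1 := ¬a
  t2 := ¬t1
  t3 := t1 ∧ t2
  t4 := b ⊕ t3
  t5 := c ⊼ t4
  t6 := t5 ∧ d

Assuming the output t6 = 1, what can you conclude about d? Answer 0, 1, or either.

1

t6 = t5 ∧ d must be 1, so both t5 = 1 and d = 1.
Every assignment with t6 = 1 has d = 1; there are 6 such assignment(s).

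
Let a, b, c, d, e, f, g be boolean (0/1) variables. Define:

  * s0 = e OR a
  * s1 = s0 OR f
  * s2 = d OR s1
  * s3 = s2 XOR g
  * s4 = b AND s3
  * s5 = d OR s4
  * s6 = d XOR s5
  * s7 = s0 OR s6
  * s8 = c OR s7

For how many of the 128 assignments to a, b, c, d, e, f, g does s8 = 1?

s8 = c OR s7 must be 1, so at least one of c, s7 is 1.
Enumerating the 128 input combinations, 114 give s8 = 1 and 14 give s8 = 0.

114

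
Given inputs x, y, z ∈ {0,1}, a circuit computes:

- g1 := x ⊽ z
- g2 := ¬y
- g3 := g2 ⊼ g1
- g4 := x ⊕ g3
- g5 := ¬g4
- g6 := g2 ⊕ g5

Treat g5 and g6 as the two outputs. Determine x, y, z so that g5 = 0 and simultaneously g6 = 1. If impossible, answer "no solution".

x=0, y=0, z=1

Check with x=0, y=0, z=1:
g1 = x ⊽ z = 0 ⊽ 1 = 0
g2 = ¬y = ¬0 = 1
g3 = g2 ⊼ g1 = 1 ⊼ 0 = 1
g4 = x ⊕ g3 = 0 ⊕ 1 = 1
g5 = ¬g4 = ¬1 = 0
g6 = g2 ⊕ g5 = 1 ⊕ 0 = 1
So g5 = 0 and g6 = 1.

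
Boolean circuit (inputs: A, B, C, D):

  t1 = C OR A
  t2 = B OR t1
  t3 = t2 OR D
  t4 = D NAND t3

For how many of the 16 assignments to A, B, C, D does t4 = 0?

t4 = D NAND t3 must be 0, so both D = 1 and t3 = 1.
t3 = t2 OR D must be 1, so at least one of t2, D is 1.
Enumerating the 16 input combinations, 8 give t4 = 0 and 8 give t4 = 1.

8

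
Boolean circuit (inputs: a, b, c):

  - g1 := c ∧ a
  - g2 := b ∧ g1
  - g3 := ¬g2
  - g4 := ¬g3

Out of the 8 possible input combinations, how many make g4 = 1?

g4 = ¬g3 must be 1, so g3 = 0.
g3 = ¬g2 must be 0, so g2 = 1.
Satisfying assignments:
  a=1, b=1, c=1

1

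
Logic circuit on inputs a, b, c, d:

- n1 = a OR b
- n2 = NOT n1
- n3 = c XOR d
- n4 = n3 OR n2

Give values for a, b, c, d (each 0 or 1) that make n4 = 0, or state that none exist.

a=0, b=1, c=1, d=1

n4 = n3 OR n2 must be 0, so both n3 = 0 and n2 = 0.
n3 = c XOR d must be 0, so c and d are equal.
n2 = NOT n1 must be 0, so n1 = 1.
Check with a=0, b=1, c=1, d=1:
n1 = a OR b = 0 OR 1 = 1
n2 = NOT n1 = NOT 1 = 0
n3 = c XOR d = 1 XOR 1 = 0
n4 = n3 OR n2 = 0 OR 0 = 0
So n4 = 0 as required.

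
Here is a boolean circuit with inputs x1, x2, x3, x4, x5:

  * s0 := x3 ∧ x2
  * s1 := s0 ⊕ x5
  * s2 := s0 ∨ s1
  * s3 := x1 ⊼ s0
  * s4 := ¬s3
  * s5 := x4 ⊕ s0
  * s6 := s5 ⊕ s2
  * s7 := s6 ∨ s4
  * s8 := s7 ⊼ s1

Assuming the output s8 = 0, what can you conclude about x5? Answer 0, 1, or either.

either

Both values of x5 occur among assignments with s8 = 0:
  x5=0: x1=0, x2=1, x3=1, x4=1, x5=0
  x5=1: x1=0, x2=0, x3=0, x4=0, x5=1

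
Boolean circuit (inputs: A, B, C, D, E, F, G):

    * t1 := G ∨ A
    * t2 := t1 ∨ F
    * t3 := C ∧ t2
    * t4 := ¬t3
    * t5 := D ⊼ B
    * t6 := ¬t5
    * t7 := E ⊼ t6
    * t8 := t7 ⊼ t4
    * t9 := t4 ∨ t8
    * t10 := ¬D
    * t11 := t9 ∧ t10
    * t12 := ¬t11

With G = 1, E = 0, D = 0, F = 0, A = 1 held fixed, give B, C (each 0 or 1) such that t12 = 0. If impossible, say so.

t12 = ¬t11 must be 0, so t11 = 1.
t11 = t9 ∧ t10 must be 1, so both t9 = 1 and t10 = 1.
Check with G = 1, E = 0, D = 0, F = 0, A = 1 and B=1, C=1:
t1 = G ∨ A = 1 ∨ 1 = 1
t2 = t1 ∨ F = 1 ∨ 0 = 1
t3 = C ∧ t2 = 1 ∧ 1 = 1
t4 = ¬t3 = ¬1 = 0
t5 = D ⊼ B = 0 ⊼ 1 = 1
t6 = ¬t5 = ¬1 = 0
t7 = E ⊼ t6 = 0 ⊼ 0 = 1
t8 = t7 ⊼ t4 = 1 ⊼ 0 = 1
t9 = t4 ∨ t8 = 0 ∨ 1 = 1
t10 = ¬D = ¬0 = 1
t11 = t9 ∧ t10 = 1 ∧ 1 = 1
t12 = ¬t11 = ¬1 = 0
So t12 = 0.

B=1, C=1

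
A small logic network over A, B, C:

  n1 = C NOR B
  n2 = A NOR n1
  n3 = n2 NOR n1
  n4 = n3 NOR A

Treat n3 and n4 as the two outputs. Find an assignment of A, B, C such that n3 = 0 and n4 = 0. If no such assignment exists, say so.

Check with A=1 B=0 C=0:
n1 = C NOR B = 0 NOR 0 = 1
n2 = A NOR n1 = 1 NOR 1 = 0
n3 = n2 NOR n1 = 0 NOR 1 = 0
n4 = n3 NOR A = 0 NOR 1 = 0
So n3 = 0 and n4 = 0.

A=1 B=0 C=0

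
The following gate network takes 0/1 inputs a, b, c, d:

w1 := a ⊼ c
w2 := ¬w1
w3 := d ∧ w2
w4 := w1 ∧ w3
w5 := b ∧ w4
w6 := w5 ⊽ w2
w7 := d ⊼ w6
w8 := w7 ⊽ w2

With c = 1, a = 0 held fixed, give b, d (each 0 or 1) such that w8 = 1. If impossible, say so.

b=0, d=1

w8 = w7 ⊽ w2 must be 1, so both w7 = 0 and w2 = 0.
Check with c = 1, a = 0 and b=0, d=1:
w1 = a ⊼ c = 0 ⊼ 1 = 1
w2 = ¬w1 = ¬1 = 0
w3 = d ∧ w2 = 1 ∧ 0 = 0
w4 = w1 ∧ w3 = 1 ∧ 0 = 0
w5 = b ∧ w4 = 0 ∧ 0 = 0
w6 = w5 ⊽ w2 = 0 ⊽ 0 = 1
w7 = d ⊼ w6 = 1 ⊼ 1 = 0
w8 = w7 ⊽ w2 = 0 ⊽ 0 = 1
So w8 = 1.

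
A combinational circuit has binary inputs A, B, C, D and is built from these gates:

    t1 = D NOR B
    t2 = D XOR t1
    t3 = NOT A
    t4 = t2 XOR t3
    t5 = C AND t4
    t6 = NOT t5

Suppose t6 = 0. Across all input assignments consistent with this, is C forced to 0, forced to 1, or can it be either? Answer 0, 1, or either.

1

t6 = NOT t5 must be 0, so t5 = 1.
t5 = C AND t4 must be 1, so both C = 1 and t4 = 1.
Every assignment with t6 = 0 has C = 1; there are 4 such assignment(s).
  A=0, B=1, C=1, D=0
  A=1, B=0, C=1, D=0
  A=1, B=0, C=1, D=1
  A=1, B=1, C=1, D=1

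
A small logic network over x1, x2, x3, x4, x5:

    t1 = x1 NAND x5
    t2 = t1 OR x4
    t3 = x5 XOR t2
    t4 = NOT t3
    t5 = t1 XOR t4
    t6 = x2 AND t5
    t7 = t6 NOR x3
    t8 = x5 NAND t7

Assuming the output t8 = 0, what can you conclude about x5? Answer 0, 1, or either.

t8 = x5 NAND t7 must be 0, so both x5 = 1 and t7 = 1.
t7 = t6 NOR x3 must be 1, so both t6 = 0 and x3 = 0.
Every assignment with t8 = 0 has x5 = 1; there are 7 such assignment(s).

1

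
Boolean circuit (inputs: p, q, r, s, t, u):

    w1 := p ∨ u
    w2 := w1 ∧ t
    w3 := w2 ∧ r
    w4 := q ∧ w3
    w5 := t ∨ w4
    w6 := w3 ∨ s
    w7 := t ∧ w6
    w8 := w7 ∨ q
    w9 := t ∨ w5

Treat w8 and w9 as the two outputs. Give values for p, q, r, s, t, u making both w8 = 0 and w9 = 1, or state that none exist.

Check with p=1, q=0, r=0, s=0, t=1, u=0:
w1 = p ∨ u = 1 ∨ 0 = 1
w2 = w1 ∧ t = 1 ∧ 1 = 1
w3 = w2 ∧ r = 1 ∧ 0 = 0
w4 = q ∧ w3 = 0 ∧ 0 = 0
w5 = t ∨ w4 = 1 ∨ 0 = 1
w6 = w3 ∨ s = 0 ∨ 0 = 0
w7 = t ∧ w6 = 1 ∧ 0 = 0
w8 = w7 ∨ q = 0 ∨ 0 = 0
w9 = t ∨ w5 = 1 ∨ 1 = 1
So w8 = 0 and w9 = 1.

p=1, q=0, r=0, s=0, t=1, u=0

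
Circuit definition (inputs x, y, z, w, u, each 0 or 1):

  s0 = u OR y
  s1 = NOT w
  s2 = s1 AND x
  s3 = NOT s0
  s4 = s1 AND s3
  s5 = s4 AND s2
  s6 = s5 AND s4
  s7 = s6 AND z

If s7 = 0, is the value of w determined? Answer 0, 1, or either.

either

Both values of w occur among assignments with s7 = 0:
  w=0: x=0, y=0, z=0, w=0, u=0
  w=1: x=0, y=0, z=0, w=1, u=0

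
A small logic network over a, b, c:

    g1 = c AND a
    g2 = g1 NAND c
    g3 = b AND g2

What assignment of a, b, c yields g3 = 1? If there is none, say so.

Check with a=0 b=1 c=0:
g1 = c AND a = 0 AND 0 = 0
g2 = g1 NAND c = 0 NAND 0 = 1
g3 = b AND g2 = 1 AND 1 = 1
So g3 = 1 as required.

a=0 b=1 c=0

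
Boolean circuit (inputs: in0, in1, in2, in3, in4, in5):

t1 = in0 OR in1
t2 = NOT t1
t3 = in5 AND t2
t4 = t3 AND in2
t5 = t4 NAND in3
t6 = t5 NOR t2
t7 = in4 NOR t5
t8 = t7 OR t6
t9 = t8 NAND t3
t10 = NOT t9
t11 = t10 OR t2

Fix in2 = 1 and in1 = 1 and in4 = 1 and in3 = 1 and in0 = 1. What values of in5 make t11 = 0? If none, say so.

t11 = t10 OR t2 must be 0, so both t10 = 0 and t2 = 0.
Check with in2 = 1 and in1 = 1 and in4 = 1 and in3 = 1 and in0 = 1 and in5=1:
t1 = in0 OR in1 = 1 OR 1 = 1
t2 = NOT t1 = NOT 1 = 0
t3 = in5 AND t2 = 1 AND 0 = 0
t4 = t3 AND in2 = 0 AND 1 = 0
t5 = t4 NAND in3 = 0 NAND 1 = 1
t6 = t5 NOR t2 = 1 NOR 0 = 0
t7 = in4 NOR t5 = 1 NOR 1 = 0
t8 = t7 OR t6 = 0 OR 0 = 0
t9 = t8 NAND t3 = 0 NAND 0 = 1
t10 = NOT t9 = NOT 1 = 0
t11 = t10 OR t2 = 0 OR 0 = 0
So t11 = 0.

in5=1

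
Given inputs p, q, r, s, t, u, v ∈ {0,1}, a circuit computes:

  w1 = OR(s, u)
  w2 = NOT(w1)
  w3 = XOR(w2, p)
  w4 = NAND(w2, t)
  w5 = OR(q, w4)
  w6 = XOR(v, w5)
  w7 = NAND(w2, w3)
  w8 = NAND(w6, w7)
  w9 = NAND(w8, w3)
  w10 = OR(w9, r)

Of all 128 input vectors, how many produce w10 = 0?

20

w10 = OR(w9, r) must be 0, so both w9 = 0 and r = 0.
Enumerating the 128 input combinations, 20 give w10 = 0 and 108 give w10 = 1.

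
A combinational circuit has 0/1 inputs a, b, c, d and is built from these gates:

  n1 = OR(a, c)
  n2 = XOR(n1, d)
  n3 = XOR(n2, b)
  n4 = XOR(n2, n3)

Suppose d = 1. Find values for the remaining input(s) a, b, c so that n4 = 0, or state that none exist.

Check with d = 1 and a=1, b=0, c=1:
n1 = OR(a, c) = OR(1, 1) = 1
n2 = XOR(n1, d) = XOR(1, 1) = 0
n3 = XOR(n2, b) = XOR(0, 0) = 0
n4 = XOR(n2, n3) = XOR(0, 0) = 0
So n4 = 0.

a=1, b=0, c=1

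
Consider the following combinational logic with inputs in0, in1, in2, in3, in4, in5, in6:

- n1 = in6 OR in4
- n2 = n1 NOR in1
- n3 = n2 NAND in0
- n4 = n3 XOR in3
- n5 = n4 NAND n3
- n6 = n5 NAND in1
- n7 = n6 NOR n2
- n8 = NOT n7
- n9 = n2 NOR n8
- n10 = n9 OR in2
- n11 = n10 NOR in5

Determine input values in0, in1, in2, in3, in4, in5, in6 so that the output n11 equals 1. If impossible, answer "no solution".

in0=0, in1=0, in2=0, in3=0, in4=0, in5=0, in6=1

Check with in0=0, in1=0, in2=0, in3=0, in4=0, in5=0, in6=1:
n1 = in6 OR in4 = 1 OR 0 = 1
n2 = n1 NOR in1 = 1 NOR 0 = 0
n3 = n2 NAND in0 = 0 NAND 0 = 1
n4 = n3 XOR in3 = 1 XOR 0 = 1
n5 = n4 NAND n3 = 1 NAND 1 = 0
n6 = n5 NAND in1 = 0 NAND 0 = 1
n7 = n6 NOR n2 = 1 NOR 0 = 0
n8 = NOT n7 = NOT 0 = 1
n9 = n2 NOR n8 = 0 NOR 1 = 0
n10 = n9 OR in2 = 0 OR 0 = 0
n11 = n10 NOR in5 = 0 NOR 0 = 1
So n11 = 1 as required.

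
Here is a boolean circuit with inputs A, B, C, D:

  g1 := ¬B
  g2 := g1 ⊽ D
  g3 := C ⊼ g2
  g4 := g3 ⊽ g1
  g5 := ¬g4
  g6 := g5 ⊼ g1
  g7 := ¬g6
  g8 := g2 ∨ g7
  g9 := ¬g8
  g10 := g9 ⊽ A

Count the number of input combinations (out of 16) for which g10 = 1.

g10 = g9 ⊽ A must be 1, so both g9 = 0 and A = 0.
g9 = ¬g8 must be 0, so g8 = 1.
Enumerating the 16 input combinations, 6 give g10 = 1 and 10 give g10 = 0.

6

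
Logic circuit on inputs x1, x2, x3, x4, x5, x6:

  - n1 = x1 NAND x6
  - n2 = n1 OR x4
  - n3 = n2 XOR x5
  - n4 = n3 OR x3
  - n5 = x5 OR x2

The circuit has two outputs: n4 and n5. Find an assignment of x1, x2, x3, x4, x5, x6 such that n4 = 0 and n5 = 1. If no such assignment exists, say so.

Check with x1=0, x2=1, x3=0, x4=0, x5=1, x6=0:
n1 = x1 NAND x6 = 0 NAND 0 = 1
n2 = n1 OR x4 = 1 OR 0 = 1
n3 = n2 XOR x5 = 1 XOR 1 = 0
n4 = n3 OR x3 = 0 OR 0 = 0
n5 = x5 OR x2 = 1 OR 1 = 1
So n4 = 0 and n5 = 1.

x1=0, x2=1, x3=0, x4=0, x5=1, x6=0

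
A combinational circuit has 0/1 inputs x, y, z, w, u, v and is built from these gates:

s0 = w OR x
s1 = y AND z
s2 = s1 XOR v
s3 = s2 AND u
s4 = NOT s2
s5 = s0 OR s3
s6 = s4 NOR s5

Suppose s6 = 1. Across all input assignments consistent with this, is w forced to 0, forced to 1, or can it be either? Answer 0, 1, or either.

0

s6 = s4 NOR s5 must be 1, so both s4 = 0 and s5 = 0.
s4 = NOT s2 must be 0, so s2 = 1.
Every assignment with s6 = 1 has w = 0; there are 4 such assignment(s).
  x=0, y=0, z=0, w=0, u=0, v=1
  x=0, y=0, z=1, w=0, u=0, v=1
  x=0, y=1, z=0, w=0, u=0, v=1
  x=0, y=1, z=1, w=0, u=0, v=0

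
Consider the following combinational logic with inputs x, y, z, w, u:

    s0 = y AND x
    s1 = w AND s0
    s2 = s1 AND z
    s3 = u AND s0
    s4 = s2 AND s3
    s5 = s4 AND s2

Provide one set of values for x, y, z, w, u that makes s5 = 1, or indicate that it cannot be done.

Check with x=1, y=1, z=1, w=1, u=1:
s0 = y AND x = 1 AND 1 = 1
s1 = w AND s0 = 1 AND 1 = 1
s2 = s1 AND z = 1 AND 1 = 1
s3 = u AND s0 = 1 AND 1 = 1
s4 = s2 AND s3 = 1 AND 1 = 1
s5 = s4 AND s2 = 1 AND 1 = 1
So s5 = 1 as required.

x=1, y=1, z=1, w=1, u=1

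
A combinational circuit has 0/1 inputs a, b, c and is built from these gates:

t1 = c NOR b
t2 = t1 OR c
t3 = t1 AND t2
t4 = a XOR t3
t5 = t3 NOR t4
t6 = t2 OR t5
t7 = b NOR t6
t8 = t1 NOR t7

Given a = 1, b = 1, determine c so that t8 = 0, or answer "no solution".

With a = 1, b = 1 fixed, none of the 2 settings of c give t8 = 0.
For example, with c=1:
t1 = c NOR b = 1 NOR 1 = 0
t2 = t1 OR c = 0 OR 1 = 1
t3 = t1 AND t2 = 0 AND 1 = 0
t4 = a XOR t3 = 1 XOR 0 = 1
t5 = t3 NOR t4 = 0 NOR 1 = 0
t6 = t2 OR t5 = 1 OR 0 = 1
t7 = b NOR t6 = 1 NOR 1 = 0
t8 = t1 NOR t7 = 0 NOR 0 = 1
giving t8 = 1 ≠ 0.

no solution exists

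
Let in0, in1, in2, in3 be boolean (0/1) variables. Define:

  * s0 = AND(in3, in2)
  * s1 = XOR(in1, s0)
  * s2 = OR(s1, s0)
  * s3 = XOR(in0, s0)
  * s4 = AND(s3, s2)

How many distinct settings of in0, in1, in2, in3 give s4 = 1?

5

s4 = AND(s3, s2) must be 1, so both s3 = 1 and s2 = 1.
Satisfying assignments:
  in0=0, in1=0, in2=1, in3=1
  in0=0, in1=1, in2=1, in3=1
  in0=1, in1=1, in2=0, in3=0
  in0=1, in1=1, in2=0, in3=1
  in0=1, in1=1, in2=1, in3=0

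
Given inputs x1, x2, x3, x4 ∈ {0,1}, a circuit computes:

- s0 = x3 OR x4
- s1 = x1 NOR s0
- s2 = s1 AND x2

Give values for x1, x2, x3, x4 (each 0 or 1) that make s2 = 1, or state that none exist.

Check with x1=0, x2=1, x3=0, x4=0:
s0 = x3 OR x4 = 0 OR 0 = 0
s1 = x1 NOR s0 = 0 NOR 0 = 1
s2 = s1 AND x2 = 1 AND 1 = 1
So s2 = 1 as required.

x1=0, x2=1, x3=0, x4=0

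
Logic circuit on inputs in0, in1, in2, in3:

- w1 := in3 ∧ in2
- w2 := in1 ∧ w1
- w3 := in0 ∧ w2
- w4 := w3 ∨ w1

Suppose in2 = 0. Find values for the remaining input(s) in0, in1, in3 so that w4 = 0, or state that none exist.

w4 = w3 ∨ w1 must be 0, so both w3 = 0 and w1 = 0.
w3 = in0 ∧ w2 must be 0, so at least one of in0, w2 is 0.
Check with in2 = 0 and in0=0, in1=0, in3=1:
w1 = in3 ∧ in2 = 1 ∧ 0 = 0
w2 = in1 ∧ w1 = 0 ∧ 0 = 0
w3 = in0 ∧ w2 = 0 ∧ 0 = 0
w4 = w3 ∨ w1 = 0 ∨ 0 = 0
So w4 = 0.

in0=0, in1=0, in3=1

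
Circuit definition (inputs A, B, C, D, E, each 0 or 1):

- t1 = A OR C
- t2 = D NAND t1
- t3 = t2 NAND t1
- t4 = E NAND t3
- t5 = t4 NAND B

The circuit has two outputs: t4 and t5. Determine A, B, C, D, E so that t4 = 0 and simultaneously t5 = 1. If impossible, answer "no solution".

A=1, B=1, C=0, D=1, E=1

Check with A=1, B=1, C=0, D=1, E=1:
t1 = A OR C = 1 OR 0 = 1
t2 = D NAND t1 = 1 NAND 1 = 0
t3 = t2 NAND t1 = 0 NAND 1 = 1
t4 = E NAND t3 = 1 NAND 1 = 0
t5 = t4 NAND B = 0 NAND 1 = 1
So t4 = 0 and t5 = 1.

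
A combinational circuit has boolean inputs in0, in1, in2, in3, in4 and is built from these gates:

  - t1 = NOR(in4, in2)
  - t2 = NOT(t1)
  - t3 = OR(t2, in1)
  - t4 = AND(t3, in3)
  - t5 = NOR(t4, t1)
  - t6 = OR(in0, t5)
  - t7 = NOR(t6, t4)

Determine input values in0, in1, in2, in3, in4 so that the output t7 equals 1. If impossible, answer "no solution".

t7 = NOR(t6, t4) must be 1, so both t6 = 0 and t4 = 0.
t6 = OR(in0, t5) must be 0, so both in0 = 0 and t5 = 0.
Check with in0=0 in1=1 in2=0 in3=0 in4=0:
t1 = NOR(in4, in2) = NOR(0, 0) = 1
t2 = NOT(t1) = NOT 1 = 0
t3 = OR(t2, in1) = OR(0, 1) = 1
t4 = AND(t3, in3) = AND(1, 0) = 0
t5 = NOR(t4, t1) = NOR(0, 1) = 0
t6 = OR(in0, t5) = OR(0, 0) = 0
t7 = NOR(t6, t4) = NOR(0, 0) = 1
So t7 = 1 as required.

in0=0 in1=1 in2=0 in3=0 in4=0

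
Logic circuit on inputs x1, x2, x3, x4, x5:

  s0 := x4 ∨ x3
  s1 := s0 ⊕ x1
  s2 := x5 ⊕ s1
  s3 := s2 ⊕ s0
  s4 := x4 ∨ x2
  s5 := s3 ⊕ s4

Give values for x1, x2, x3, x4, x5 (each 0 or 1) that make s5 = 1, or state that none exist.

x1=1 x2=1 x3=0 x4=1 x5=1

s5 = s3 ⊕ s4 must be 1, so s3 and s4 differ.
Check with x1=1 x2=1 x3=0 x4=1 x5=1:
s0 = x4 ∨ x3 = 1 ∨ 0 = 1
s1 = s0 ⊕ x1 = 1 ⊕ 1 = 0
s2 = x5 ⊕ s1 = 1 ⊕ 0 = 1
s3 = s2 ⊕ s0 = 1 ⊕ 1 = 0
s4 = x4 ∨ x2 = 1 ∨ 1 = 1
s5 = s3 ⊕ s4 = 0 ⊕ 1 = 1
So s5 = 1 as required.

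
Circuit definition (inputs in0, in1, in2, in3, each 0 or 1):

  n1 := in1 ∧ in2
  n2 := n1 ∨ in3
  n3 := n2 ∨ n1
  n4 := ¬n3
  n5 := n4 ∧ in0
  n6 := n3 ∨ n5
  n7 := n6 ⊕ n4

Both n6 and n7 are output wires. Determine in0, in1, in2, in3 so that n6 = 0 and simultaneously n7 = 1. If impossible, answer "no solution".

in0=0, in1=1, in2=0, in3=0

Check with in0=0, in1=1, in2=0, in3=0:
n1 = in1 ∧ in2 = 1 ∧ 0 = 0
n2 = n1 ∨ in3 = 0 ∨ 0 = 0
n3 = n2 ∨ n1 = 0 ∨ 0 = 0
n4 = ¬n3 = ¬0 = 1
n5 = n4 ∧ in0 = 1 ∧ 0 = 0
n6 = n3 ∨ n5 = 0 ∨ 0 = 0
n7 = n6 ⊕ n4 = 0 ⊕ 1 = 1
So n6 = 0 and n7 = 1.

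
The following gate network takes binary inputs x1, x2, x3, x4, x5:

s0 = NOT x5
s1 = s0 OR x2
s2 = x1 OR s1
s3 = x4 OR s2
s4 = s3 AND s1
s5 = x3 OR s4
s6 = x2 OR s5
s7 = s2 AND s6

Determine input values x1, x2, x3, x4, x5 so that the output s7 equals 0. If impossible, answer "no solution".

x1=0, x2=0, x3=1, x4=0, x5=1

s7 = s2 AND s6 must be 0, so at least one of s2, s6 is 0.
Check with x1=0, x2=0, x3=1, x4=0, x5=1:
s0 = NOT x5 = NOT 1 = 0
s1 = s0 OR x2 = 0 OR 0 = 0
s2 = x1 OR s1 = 0 OR 0 = 0
s3 = x4 OR s2 = 0 OR 0 = 0
s4 = s3 AND s1 = 0 AND 0 = 0
s5 = x3 OR s4 = 1 OR 0 = 1
s6 = x2 OR s5 = 0 OR 1 = 1
s7 = s2 AND s6 = 0 AND 1 = 0
So s7 = 0 as required.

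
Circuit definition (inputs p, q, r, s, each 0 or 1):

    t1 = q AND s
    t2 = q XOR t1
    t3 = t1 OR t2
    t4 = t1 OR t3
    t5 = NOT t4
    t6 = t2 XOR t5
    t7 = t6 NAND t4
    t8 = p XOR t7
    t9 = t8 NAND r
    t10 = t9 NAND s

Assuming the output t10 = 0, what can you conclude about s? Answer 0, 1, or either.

t10 = t9 NAND s must be 0, so both t9 = 1 and s = 1.
t9 = t8 NAND r must be 1, so at least one of t8, r is 0.
Every assignment with t10 = 0 has s = 1; there are 6 such assignment(s).

1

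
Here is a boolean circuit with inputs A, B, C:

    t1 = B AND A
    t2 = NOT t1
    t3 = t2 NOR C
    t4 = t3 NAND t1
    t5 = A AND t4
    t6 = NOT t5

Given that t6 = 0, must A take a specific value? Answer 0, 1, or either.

1

t6 = NOT t5 must be 0, so t5 = 1.
t5 = A AND t4 must be 1, so both A = 1 and t4 = 1.
Every assignment with t6 = 0 has A = 1; there are 3 such assignment(s).
  A=1, B=0, C=0
  A=1, B=0, C=1
  A=1, B=1, C=1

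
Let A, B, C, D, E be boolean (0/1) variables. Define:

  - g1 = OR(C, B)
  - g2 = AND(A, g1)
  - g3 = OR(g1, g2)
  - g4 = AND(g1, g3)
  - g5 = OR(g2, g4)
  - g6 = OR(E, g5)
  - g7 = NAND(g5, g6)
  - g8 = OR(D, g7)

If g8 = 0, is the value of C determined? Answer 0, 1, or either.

either

Both values of C occur among assignments with g8 = 0:
  C=0: A=0, B=1, C=0, D=0, E=0
  C=1: A=0, B=0, C=1, D=0, E=0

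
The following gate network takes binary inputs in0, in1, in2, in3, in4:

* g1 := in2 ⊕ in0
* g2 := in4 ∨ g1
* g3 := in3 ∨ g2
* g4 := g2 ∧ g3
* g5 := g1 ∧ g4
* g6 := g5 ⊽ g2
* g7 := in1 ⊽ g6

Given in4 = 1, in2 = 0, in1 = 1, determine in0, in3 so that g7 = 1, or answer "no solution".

With in4 = 1, in2 = 0, in1 = 1 fixed, none of the 4 settings of in0, in3 give g7 = 1.
For example, with in0=0, in3=0:
g1 = in2 ⊕ in0 = 0 ⊕ 0 = 0
g2 = in4 ∨ g1 = 1 ∨ 0 = 1
g3 = in3 ∨ g2 = 0 ∨ 1 = 1
g4 = g2 ∧ g3 = 1 ∧ 1 = 1
g5 = g1 ∧ g4 = 0 ∧ 1 = 0
g6 = g5 ⊽ g2 = 0 ⊽ 1 = 0
g7 = in1 ⊽ g6 = 1 ⊽ 0 = 0
giving g7 = 0 ≠ 1.

no solution exists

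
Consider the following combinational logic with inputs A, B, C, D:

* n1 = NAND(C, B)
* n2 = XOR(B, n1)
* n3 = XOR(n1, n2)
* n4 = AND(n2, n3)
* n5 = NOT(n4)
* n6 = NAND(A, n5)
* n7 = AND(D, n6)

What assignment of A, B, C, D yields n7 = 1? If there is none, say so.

n7 = AND(D, n6) must be 1, so both D = 1 and n6 = 1.
Check with A=0 B=0 C=0 D=1:
n1 = NAND(C, B) = NAND(0, 0) = 1
n2 = XOR(B, n1) = XOR(0, 1) = 1
n3 = XOR(n1, n2) = XOR(1, 1) = 0
n4 = AND(n2, n3) = AND(1, 0) = 0
n5 = NOT(n4) = NOT 0 = 1
n6 = NAND(A, n5) = NAND(0, 1) = 1
n7 = AND(D, n6) = AND(1, 1) = 1
So n7 = 1 as required.

A=0 B=0 C=0 D=1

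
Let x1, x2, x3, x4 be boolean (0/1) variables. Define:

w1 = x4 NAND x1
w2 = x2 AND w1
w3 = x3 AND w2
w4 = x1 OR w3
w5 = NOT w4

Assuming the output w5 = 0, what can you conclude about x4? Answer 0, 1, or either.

either

Both values of x4 occur among assignments with w5 = 0:
  x4=0: x1=0, x2=1, x3=1, x4=0
  x4=1: x1=0, x2=1, x3=1, x4=1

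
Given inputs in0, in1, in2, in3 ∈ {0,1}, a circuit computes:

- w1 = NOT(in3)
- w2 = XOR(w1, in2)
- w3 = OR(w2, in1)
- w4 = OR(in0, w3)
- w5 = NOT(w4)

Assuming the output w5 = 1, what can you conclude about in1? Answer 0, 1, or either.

w5 = NOT(w4) must be 1, so w4 = 0.
w4 = OR(in0, w3) must be 0, so both in0 = 0 and w3 = 0.
w3 = OR(w2, in1) must be 0, so both w2 = 0 and in1 = 0.
Every assignment with w5 = 1 has in1 = 0; there are 2 such assignment(s).
  in0=0, in1=0, in2=0, in3=1
  in0=0, in1=0, in2=1, in3=0

0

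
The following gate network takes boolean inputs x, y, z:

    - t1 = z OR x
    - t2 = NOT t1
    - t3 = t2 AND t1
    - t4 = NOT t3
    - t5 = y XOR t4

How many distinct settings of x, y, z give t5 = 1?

t5 = y XOR t4 must be 1, so y and t4 differ.
Satisfying assignments:
  x=0, y=0, z=0
  x=0, y=0, z=1
  x=1, y=0, z=0
  x=1, y=0, z=1

4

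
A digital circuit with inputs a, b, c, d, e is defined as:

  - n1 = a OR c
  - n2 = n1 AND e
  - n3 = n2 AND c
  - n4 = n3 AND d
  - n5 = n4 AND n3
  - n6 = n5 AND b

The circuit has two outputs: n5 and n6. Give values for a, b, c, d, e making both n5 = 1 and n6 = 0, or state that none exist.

Check with a=1, b=0, c=1, d=1, e=1:
n1 = a OR c = 1 OR 1 = 1
n2 = n1 AND e = 1 AND 1 = 1
n3 = n2 AND c = 1 AND 1 = 1
n4 = n3 AND d = 1 AND 1 = 1
n5 = n4 AND n3 = 1 AND 1 = 1
n6 = n5 AND b = 1 AND 0 = 0
So n5 = 1 and n6 = 0.

a=1, b=0, c=1, d=1, e=1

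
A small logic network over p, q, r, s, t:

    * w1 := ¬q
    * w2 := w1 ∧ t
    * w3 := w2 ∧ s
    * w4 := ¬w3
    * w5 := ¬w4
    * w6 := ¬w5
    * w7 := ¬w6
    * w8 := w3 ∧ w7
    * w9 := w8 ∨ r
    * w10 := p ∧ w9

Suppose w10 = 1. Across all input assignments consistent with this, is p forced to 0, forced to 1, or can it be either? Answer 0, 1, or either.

w10 = p ∧ w9 must be 1, so both p = 1 and w9 = 1.
w9 = w8 ∨ r must be 1, so at least one of w8, r is 1.
Every assignment with w10 = 1 has p = 1; there are 9 such assignment(s).

1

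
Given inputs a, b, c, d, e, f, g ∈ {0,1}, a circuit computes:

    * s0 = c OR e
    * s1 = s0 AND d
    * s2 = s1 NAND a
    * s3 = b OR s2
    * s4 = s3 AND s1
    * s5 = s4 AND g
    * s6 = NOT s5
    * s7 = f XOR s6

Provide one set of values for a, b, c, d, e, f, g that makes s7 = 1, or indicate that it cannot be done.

s7 = f XOR s6 must be 1, so f and s6 differ.
Check with a=0, b=1, c=0, d=1, e=0, f=0, g=0:
s0 = c OR e = 0 OR 0 = 0
s1 = s0 AND d = 0 AND 1 = 0
s2 = s1 NAND a = 0 NAND 0 = 1
s3 = b OR s2 = 1 OR 1 = 1
s4 = s3 AND s1 = 1 AND 0 = 0
s5 = s4 AND g = 0 AND 0 = 0
s6 = NOT s5 = NOT 0 = 1
s7 = f XOR s6 = 0 XOR 1 = 1
So s7 = 1 as required.

a=0, b=1, c=0, d=1, e=0, f=0, g=0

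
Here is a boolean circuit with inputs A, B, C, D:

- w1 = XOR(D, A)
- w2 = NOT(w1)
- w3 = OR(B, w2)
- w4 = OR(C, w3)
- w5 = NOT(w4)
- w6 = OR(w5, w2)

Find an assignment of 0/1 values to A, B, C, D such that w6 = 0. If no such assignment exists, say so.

w6 = OR(w5, w2) must be 0, so both w5 = 0 and w2 = 0.
w5 = NOT(w4) must be 0, so w4 = 1.
Check with A=0, B=1, C=1, D=1:
w1 = XOR(D, A) = XOR(1, 0) = 1
w2 = NOT(w1) = NOT 1 = 0
w3 = OR(B, w2) = OR(1, 0) = 1
w4 = OR(C, w3) = OR(1, 1) = 1
w5 = NOT(w4) = NOT 1 = 0
w6 = OR(w5, w2) = OR(0, 0) = 0
So w6 = 0 as required.

A=0, B=1, C=1, D=1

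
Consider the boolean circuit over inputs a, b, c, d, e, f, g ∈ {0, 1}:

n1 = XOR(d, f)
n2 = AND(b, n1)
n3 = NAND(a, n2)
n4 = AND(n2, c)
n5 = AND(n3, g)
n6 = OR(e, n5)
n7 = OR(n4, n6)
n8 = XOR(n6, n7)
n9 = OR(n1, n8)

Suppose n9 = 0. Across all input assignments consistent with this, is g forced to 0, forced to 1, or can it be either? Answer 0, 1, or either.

Both values of g occur among assignments with n9 = 0:
  g=0: a=0, b=0, c=0, d=0, e=0, f=0, g=0
  g=1: a=0, b=0, c=0, d=0, e=0, f=0, g=1

either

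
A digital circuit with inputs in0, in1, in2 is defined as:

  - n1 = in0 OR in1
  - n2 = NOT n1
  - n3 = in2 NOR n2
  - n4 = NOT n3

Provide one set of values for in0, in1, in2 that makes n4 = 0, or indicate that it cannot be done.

n4 = NOT n3 must be 0, so n3 = 1.
n3 = in2 NOR n2 must be 1, so both in2 = 0 and n2 = 0.
n2 = NOT n1 must be 0, so n1 = 1.
Check with in0=0, in1=1, in2=0:
n1 = in0 OR in1 = 0 OR 1 = 1
n2 = NOT n1 = NOT 1 = 0
n3 = in2 NOR n2 = 0 NOR 0 = 1
n4 = NOT n3 = NOT 1 = 0
So n4 = 0 as required.

in0=0, in1=1, in2=0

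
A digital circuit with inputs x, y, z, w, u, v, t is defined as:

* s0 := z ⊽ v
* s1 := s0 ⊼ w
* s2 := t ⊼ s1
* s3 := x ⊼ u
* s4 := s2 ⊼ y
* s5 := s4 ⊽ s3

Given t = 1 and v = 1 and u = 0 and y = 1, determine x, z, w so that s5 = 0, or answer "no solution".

x=0 z=1 w=0

s5 = s4 ⊽ s3 must be 0, so at least one of s4, s3 is 1.
Check with t = 1 and v = 1 and u = 0 and y = 1 and x=0, z=1, w=0:
s0 = z ⊽ v = 1 ⊽ 1 = 0
s1 = s0 ⊼ w = 0 ⊼ 0 = 1
s2 = t ⊼ s1 = 1 ⊼ 1 = 0
s3 = x ⊼ u = 0 ⊼ 0 = 1
s4 = s2 ⊼ y = 0 ⊼ 1 = 1
s5 = s4 ⊽ s3 = 1 ⊽ 1 = 0
So s5 = 0.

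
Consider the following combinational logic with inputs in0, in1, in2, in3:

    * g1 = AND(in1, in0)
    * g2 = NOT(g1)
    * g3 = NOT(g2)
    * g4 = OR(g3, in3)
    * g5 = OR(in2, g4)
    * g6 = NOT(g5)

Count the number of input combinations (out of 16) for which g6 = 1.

3

g6 = NOT(g5) must be 1, so g5 = 0.
g5 = OR(in2, g4) must be 0, so both in2 = 0 and g4 = 0.
Satisfying assignments:
  in0=0, in1=0, in2=0, in3=0
  in0=0, in1=1, in2=0, in3=0
  in0=1, in1=0, in2=0, in3=0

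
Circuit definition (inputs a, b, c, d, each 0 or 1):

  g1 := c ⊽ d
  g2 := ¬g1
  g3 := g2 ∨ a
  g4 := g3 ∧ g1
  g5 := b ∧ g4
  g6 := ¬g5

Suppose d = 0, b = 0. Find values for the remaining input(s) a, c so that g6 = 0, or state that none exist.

no solution exists

With d = 0, b = 0 fixed, none of the 4 settings of a, c give g6 = 0.
For example, with a=0, c=1:
g1 = c ⊽ d = 1 ⊽ 0 = 0
g2 = ¬g1 = ¬0 = 1
g3 = g2 ∨ a = 1 ∨ 0 = 1
g4 = g3 ∧ g1 = 1 ∧ 0 = 0
g5 = b ∧ g4 = 0 ∧ 0 = 0
g6 = ¬g5 = ¬0 = 1
giving g6 = 1 ≠ 0.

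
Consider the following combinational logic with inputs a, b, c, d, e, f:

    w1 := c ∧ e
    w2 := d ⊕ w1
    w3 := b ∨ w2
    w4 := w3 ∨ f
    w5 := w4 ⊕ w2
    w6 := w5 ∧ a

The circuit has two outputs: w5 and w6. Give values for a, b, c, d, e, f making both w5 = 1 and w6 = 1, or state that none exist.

Check with a=1, b=1, c=1, d=0, e=0, f=1:
w1 = c ∧ e = 1 ∧ 0 = 0
w2 = d ⊕ w1 = 0 ⊕ 0 = 0
w3 = b ∨ w2 = 1 ∨ 0 = 1
w4 = w3 ∨ f = 1 ∨ 1 = 1
w5 = w4 ⊕ w2 = 1 ⊕ 0 = 1
w6 = w5 ∧ a = 1 ∧ 1 = 1
So w5 = 1 and w6 = 1.

a=1, b=1, c=1, d=0, e=0, f=1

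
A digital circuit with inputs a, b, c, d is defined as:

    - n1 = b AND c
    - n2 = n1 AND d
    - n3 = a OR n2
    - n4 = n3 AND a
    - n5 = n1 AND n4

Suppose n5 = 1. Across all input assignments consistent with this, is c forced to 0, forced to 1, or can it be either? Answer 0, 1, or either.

n5 = n1 AND n4 must be 1, so both n1 = 1 and n4 = 1.
n1 = b AND c must be 1, so both b = 1 and c = 1.
Every assignment with n5 = 1 has c = 1; there are 2 such assignment(s).
  a=1, b=1, c=1, d=0
  a=1, b=1, c=1, d=1

1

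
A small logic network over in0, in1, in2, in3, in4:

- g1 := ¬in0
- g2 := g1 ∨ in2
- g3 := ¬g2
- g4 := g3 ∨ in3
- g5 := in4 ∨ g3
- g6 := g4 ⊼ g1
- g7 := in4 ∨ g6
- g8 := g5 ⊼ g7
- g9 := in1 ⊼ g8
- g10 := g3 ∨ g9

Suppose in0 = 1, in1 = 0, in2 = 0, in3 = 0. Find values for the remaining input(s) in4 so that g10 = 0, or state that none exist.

With in0 = 1, in1 = 0, in2 = 0, in3 = 0 fixed, none of the 2 settings of in4 give g10 = 0.
For example, with in4=1:
g1 = ¬in0 = ¬1 = 0
g2 = g1 ∨ in2 = 0 ∨ 0 = 0
g3 = ¬g2 = ¬0 = 1
g4 = g3 ∨ in3 = 1 ∨ 0 = 1
g5 = in4 ∨ g3 = 1 ∨ 1 = 1
g6 = g4 ⊼ g1 = 1 ⊼ 0 = 1
g7 = in4 ∨ g6 = 1 ∨ 1 = 1
g8 = g5 ⊼ g7 = 1 ⊼ 1 = 0
g9 = in1 ⊼ g8 = 0 ⊼ 0 = 1
g10 = g3 ∨ g9 = 1 ∨ 1 = 1
giving g10 = 1 ≠ 0.

no solution exists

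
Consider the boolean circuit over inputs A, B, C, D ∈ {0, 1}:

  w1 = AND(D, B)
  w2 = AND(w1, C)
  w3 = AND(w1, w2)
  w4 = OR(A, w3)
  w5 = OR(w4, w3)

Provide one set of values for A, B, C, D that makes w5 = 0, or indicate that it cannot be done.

A=0 B=1 C=0 D=1

w5 = OR(w4, w3) must be 0, so both w4 = 0 and w3 = 0.
w4 = OR(A, w3) must be 0, so both A = 0 and w3 = 0.
Check with A=0 B=1 C=0 D=1:
w1 = AND(D, B) = AND(1, 1) = 1
w2 = AND(w1, C) = AND(1, 0) = 0
w3 = AND(w1, w2) = AND(1, 0) = 0
w4 = OR(A, w3) = OR(0, 0) = 0
w5 = OR(w4, w3) = OR(0, 0) = 0
So w5 = 0 as required.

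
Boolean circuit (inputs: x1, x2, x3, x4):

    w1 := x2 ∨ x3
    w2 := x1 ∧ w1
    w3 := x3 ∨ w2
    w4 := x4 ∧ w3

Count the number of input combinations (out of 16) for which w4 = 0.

w4 = x4 ∧ w3 must be 0, so at least one of x4, w3 is 0.
Enumerating the 16 input combinations, 11 give w4 = 0 and 5 give w4 = 1.

11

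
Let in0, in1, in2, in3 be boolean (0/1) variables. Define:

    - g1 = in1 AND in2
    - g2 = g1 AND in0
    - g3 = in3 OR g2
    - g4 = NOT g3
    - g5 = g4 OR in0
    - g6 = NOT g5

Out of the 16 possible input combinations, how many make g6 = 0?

12

g6 = NOT g5 must be 0, so g5 = 1.
g5 = g4 OR in0 must be 1, so at least one of g4, in0 is 1.
Enumerating the 16 input combinations, 12 give g6 = 0 and 4 give g6 = 1.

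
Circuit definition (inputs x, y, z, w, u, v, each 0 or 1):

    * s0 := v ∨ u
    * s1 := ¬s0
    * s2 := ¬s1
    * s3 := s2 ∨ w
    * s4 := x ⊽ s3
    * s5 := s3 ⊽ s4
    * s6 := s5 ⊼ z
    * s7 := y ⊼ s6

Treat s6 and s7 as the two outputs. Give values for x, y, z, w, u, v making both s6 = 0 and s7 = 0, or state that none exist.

Across all 64 input combinations, none give both s6 = 0 and s7 = 0.

no solution exists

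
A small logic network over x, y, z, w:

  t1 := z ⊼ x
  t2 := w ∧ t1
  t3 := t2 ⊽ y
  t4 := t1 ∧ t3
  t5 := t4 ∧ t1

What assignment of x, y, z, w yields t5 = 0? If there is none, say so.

x=1 y=1 z=0 w=0

t5 = t4 ∧ t1 must be 0, so at least one of t4, t1 is 0.
Check with x=1 y=1 z=0 w=0:
t1 = z ⊼ x = 0 ⊼ 1 = 1
t2 = w ∧ t1 = 0 ∧ 1 = 0
t3 = t2 ⊽ y = 0 ⊽ 1 = 0
t4 = t1 ∧ t3 = 1 ∧ 0 = 0
t5 = t4 ∧ t1 = 0 ∧ 1 = 0
So t5 = 0 as required.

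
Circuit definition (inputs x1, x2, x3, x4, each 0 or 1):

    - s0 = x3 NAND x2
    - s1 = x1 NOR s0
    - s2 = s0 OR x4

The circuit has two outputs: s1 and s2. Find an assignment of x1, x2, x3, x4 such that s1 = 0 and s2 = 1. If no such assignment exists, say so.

x1=0, x2=0, x3=0, x4=0

Check with x1=0, x2=0, x3=0, x4=0:
s0 = x3 NAND x2 = 0 NAND 0 = 1
s1 = x1 NOR s0 = 0 NOR 1 = 0
s2 = s0 OR x4 = 1 OR 0 = 1
So s1 = 0 and s2 = 1.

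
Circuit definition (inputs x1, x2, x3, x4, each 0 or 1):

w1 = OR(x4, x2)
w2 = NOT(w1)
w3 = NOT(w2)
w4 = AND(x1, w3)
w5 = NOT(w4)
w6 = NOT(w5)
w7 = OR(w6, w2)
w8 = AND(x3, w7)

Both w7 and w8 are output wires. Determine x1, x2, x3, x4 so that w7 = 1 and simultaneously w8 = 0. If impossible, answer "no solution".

Check with x1=1 x2=1 x3=0 x4=0:
w1 = OR(x4, x2) = OR(0, 1) = 1
w2 = NOT(w1) = NOT 1 = 0
w3 = NOT(w2) = NOT 0 = 1
w4 = AND(x1, w3) = AND(1, 1) = 1
w5 = NOT(w4) = NOT 1 = 0
w6 = NOT(w5) = NOT 0 = 1
w7 = OR(w6, w2) = OR(1, 0) = 1
w8 = AND(x3, w7) = AND(0, 1) = 0
So w7 = 1 and w8 = 0.

x1=1 x2=1 x3=0 x4=0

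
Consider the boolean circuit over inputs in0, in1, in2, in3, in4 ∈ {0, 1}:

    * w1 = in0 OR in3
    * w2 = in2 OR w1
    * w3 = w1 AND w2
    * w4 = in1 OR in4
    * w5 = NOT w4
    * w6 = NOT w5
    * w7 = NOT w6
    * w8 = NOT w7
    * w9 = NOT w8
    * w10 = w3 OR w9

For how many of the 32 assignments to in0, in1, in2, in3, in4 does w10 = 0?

w10 = w3 OR w9 must be 0, so both w3 = 0 and w9 = 0.
w3 = w1 AND w2 must be 0, so at least one of w1, w2 is 0.
w9 = NOT w8 must be 0, so w8 = 1.
Satisfying assignments:
  in0=0, in1=0, in2=0, in3=0, in4=1
  in0=0, in1=0, in2=1, in3=0, in4=1
  in0=0, in1=1, in2=0, in3=0, in4=0
  in0=0, in1=1, in2=0, in3=0, in4=1
  in0=0, in1=1, in2=1, in3=0, in4=0
  in0=0, in1=1, in2=1, in3=0, in4=1

6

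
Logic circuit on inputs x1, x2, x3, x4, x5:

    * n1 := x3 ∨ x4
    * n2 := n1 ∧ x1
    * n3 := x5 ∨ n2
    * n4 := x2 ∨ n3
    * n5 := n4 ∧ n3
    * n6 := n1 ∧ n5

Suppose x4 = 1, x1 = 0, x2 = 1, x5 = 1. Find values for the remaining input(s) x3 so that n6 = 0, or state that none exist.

no solution exists

With x4 = 1, x1 = 0, x2 = 1, x5 = 1 fixed, none of the 2 settings of x3 give n6 = 0.
For example, with x3=0:
n1 = x3 ∨ x4 = 0 ∨ 1 = 1
n2 = n1 ∧ x1 = 1 ∧ 0 = 0
n3 = x5 ∨ n2 = 1 ∨ 0 = 1
n4 = x2 ∨ n3 = 1 ∨ 1 = 1
n5 = n4 ∧ n3 = 1 ∧ 1 = 1
n6 = n1 ∧ n5 = 1 ∧ 1 = 1
giving n6 = 1 ≠ 0.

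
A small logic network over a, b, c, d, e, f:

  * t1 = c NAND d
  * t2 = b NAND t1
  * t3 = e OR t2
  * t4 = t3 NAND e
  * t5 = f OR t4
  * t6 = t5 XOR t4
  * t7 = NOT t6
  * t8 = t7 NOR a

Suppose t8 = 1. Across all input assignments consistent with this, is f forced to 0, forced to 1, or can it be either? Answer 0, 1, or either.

t8 = t7 NOR a must be 1, so both t7 = 0 and a = 0.
t7 = NOT t6 must be 0, so t6 = 1.
t6 = t5 XOR t4 must be 1, so t5 and t4 differ.
Every assignment with t8 = 1 has f = 1; there are 8 such assignment(s).

1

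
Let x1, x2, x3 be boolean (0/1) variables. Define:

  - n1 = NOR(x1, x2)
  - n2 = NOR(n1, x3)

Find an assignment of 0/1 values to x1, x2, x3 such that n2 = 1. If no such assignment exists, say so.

n2 = NOR(n1, x3) must be 1, so both n1 = 0 and x3 = 0.
Check with x1=1 x2=0 x3=0:
n1 = NOR(x1, x2) = NOR(1, 0) = 0
n2 = NOR(n1, x3) = NOR(0, 0) = 1
So n2 = 1 as required.

x1=1 x2=0 x3=0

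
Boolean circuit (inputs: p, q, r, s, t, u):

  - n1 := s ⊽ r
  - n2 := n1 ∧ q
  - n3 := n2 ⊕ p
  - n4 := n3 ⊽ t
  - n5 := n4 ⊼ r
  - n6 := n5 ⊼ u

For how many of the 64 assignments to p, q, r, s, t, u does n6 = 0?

n6 = n5 ⊼ u must be 0, so both n5 = 1 and u = 1.
n5 = n4 ⊼ r must be 1, so at least one of n4, r is 0.
Enumerating the 64 input combinations, 28 give n6 = 0 and 36 give n6 = 1.

28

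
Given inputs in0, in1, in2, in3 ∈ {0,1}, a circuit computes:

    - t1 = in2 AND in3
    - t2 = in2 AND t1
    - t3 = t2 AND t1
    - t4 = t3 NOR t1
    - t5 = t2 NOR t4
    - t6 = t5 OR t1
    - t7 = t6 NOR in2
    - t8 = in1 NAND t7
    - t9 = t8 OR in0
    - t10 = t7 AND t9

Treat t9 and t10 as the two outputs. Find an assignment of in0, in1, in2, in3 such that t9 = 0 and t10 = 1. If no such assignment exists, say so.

no solution exists

Across all 16 input combinations, none give both t9 = 0 and t10 = 1.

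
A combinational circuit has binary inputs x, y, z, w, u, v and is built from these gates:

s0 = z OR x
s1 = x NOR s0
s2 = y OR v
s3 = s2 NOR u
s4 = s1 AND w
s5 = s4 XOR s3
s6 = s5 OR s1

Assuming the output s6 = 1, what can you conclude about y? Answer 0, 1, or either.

either

Both values of y occur among assignments with s6 = 1:
  y=0: x=0, y=0, z=0, w=0, u=0, v=0
  y=1: x=0, y=1, z=0, w=0, u=0, v=0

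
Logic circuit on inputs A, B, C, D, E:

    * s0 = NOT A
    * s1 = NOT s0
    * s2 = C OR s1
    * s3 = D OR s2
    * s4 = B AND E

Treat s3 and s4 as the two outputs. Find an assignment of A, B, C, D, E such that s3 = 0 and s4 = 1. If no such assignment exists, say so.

A=0, B=1, C=0, D=0, E=1

Check with A=0, B=1, C=0, D=0, E=1:
s0 = NOT A = NOT 0 = 1
s1 = NOT s0 = NOT 1 = 0
s2 = C OR s1 = 0 OR 0 = 0
s3 = D OR s2 = 0 OR 0 = 0
s4 = B AND E = 1 AND 1 = 1
So s3 = 0 and s4 = 1.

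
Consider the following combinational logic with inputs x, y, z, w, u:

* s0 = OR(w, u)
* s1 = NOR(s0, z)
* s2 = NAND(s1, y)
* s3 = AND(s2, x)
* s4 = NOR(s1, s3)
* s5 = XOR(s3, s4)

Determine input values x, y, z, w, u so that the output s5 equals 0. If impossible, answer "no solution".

x=0, y=1, z=0, w=0, u=0

Check with x=0, y=1, z=0, w=0, u=0:
s0 = OR(w, u) = OR(0, 0) = 0
s1 = NOR(s0, z) = NOR(0, 0) = 1
s2 = NAND(s1, y) = NAND(1, 1) = 0
s3 = AND(s2, x) = AND(0, 0) = 0
s4 = NOR(s1, s3) = NOR(1, 0) = 0
s5 = XOR(s3, s4) = XOR(0, 0) = 0
So s5 = 0 as required.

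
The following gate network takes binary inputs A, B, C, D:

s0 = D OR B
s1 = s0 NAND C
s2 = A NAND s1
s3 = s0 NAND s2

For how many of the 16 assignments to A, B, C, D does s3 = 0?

s3 = s0 NAND s2 must be 0, so both s0 = 1 and s2 = 1.
s0 = D OR B must be 1, so at least one of D, B is 1.
s2 = A NAND s1 must be 1, so at least one of A, s1 is 0.
Enumerating the 16 input combinations, 9 give s3 = 0 and 7 give s3 = 1.

9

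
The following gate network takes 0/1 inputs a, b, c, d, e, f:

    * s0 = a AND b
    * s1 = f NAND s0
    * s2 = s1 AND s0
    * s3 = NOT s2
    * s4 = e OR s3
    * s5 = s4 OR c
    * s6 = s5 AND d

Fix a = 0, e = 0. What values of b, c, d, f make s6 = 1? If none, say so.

b=1, c=1, d=1, f=1

s6 = s5 AND d must be 1, so both s5 = 1 and d = 1.
Check with a = 0, e = 0 and b=1, c=1, d=1, f=1:
s0 = a AND b = 0 AND 1 = 0
s1 = f NAND s0 = 1 NAND 0 = 1
s2 = s1 AND s0 = 1 AND 0 = 0
s3 = NOT s2 = NOT 0 = 1
s4 = e OR s3 = 0 OR 1 = 1
s5 = s4 OR c = 1 OR 1 = 1
s6 = s5 AND d = 1 AND 1 = 1
So s6 = 1.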